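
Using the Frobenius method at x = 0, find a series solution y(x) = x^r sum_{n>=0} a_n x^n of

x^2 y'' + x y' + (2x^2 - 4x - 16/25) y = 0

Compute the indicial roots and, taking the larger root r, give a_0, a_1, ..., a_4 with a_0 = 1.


Write in Frobenius form y'' + (p(x)/x) y' + (q(x)/x^2) y = 0:
  p(x) = 1,  q(x) = 2x^2 - 4x - 16/25.
Indicial equation: r(r-1) + (1) r + (-16/25) = 0 -> roots r_1 = 4/5, r_2 = -4/5.
Take r = r_1 = 4/5. Let y(x) = x^r sum_{n>=0} a_n x^n with a_0 = 1.
Substitute y = x^r sum a_n x^n and match x^{r+n}. The recurrence is
  D(n) a_n - 4 a_{n-1} + 2 a_{n-2} = 0,  where D(n) = (r+n)(r+n-1) + (1)(r+n) + (-16/25).
  a_n = [4 a_{n-1} - 2 a_{n-2}] / D(n).
Since the indicial polynomial factors as (r - r_1)(r - r_2), D(n) = (r_1 + n - r_1)(r_1 + n - r_2) = n(n + 8/5).
Evaluating step by step (a_0 = 1):
  n = 1: D(1) = 1(1 + 8/5) = 13/5; numerator = 4(1) = 4; a_1 = (4)/(13/5) = 20/13
  n = 2: D(2) = 2(2 + 8/5) = 36/5; numerator = 4(20/13) - 2(1) = 54/13; a_2 = (54/13)/(36/5) = 15/26
  n = 3: D(3) = 3(3 + 8/5) = 69/5; numerator = 4(15/26) - 2(20/13) = -10/13; a_3 = (-10/13)/(69/5) = -50/897
  n = 4: D(4) = 4(4 + 8/5) = 112/5; numerator = 4(-50/897) - 2(15/26) = -95/69; a_4 = (-95/69)/(112/5) = -475/7728

r = 4/5; a_0 = 1; a_1 = 20/13; a_2 = 15/26; a_3 = -50/897; a_4 = -475/7728


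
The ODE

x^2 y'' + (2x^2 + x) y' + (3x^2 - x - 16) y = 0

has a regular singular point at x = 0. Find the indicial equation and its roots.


Divide by x^2 to reach normal form y'' + P_1(x) y' + P_2(x) y = 0 with P_1(x) = 2 + 1/x and P_2(x) = 3 - 1/x - 16/x^2.
x = 0 is a singular point because the y'-coefficient 2 + 1/x has a pole at x = 0 and the y-coefficient 3 - 1/x - 16/x^2 has a pole at x = 0.
It is a regular singular point because x P_1(x) = p(x) = 2x + 1 and x^2 P_2(x) = q(x) = 3x^2 - x - 16 are polynomials, hence analytic at x = 0.
p(0) = 1,  q(0) = -16.
Indicial equation: r(r-1) + p(0) r + q(0) = 0, i.e. r^2 + (p(0) - 1) r + q(0) = 0, i.e. r^2 - 16 = 0.
Discriminant: (0)^2 - 4(-16) = 64, so r = (0 ± 8)/2.
Solving: r_1 = 4, r_2 = -4.

indicial: r^2 - 16 = 0; roots r_1 = 4, r_2 = -4


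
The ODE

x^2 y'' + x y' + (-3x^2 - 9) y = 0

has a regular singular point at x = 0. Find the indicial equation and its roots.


Divide by x^2 to reach normal form y'' + P_1(x) y' + P_2(x) y = 0 with P_1(x) = 1/x and P_2(x) = -3 - 9/x^2.
x = 0 is a singular point because the y'-coefficient 1/x has a pole at x = 0 and the y-coefficient -3 - 9/x^2 has a pole at x = 0.
It is a regular singular point because x P_1(x) = p(x) = 1 and x^2 P_2(x) = q(x) = -3x^2 - 9 are polynomials, hence analytic at x = 0.
p(0) = 1,  q(0) = -9.
Indicial equation: r(r-1) + p(0) r + q(0) = 0, i.e. r^2 + (p(0) - 1) r + q(0) = 0, i.e. r^2 - 9 = 0.
Discriminant: (0)^2 - 4(-9) = 36, so r = (0 ± 6)/2.
Solving: r_1 = 3, r_2 = -3.

indicial: r^2 - 9 = 0; roots r_1 = 3, r_2 = -3


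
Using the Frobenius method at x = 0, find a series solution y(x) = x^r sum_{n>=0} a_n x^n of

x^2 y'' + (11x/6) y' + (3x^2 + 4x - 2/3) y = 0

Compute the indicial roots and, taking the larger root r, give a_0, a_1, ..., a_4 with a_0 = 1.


Write in Frobenius form y'' + (p(x)/x) y' + (q(x)/x^2) y = 0:
  p(x) = 11/6,  q(x) = 3x^2 + 4x - 2/3.
Indicial equation: r(r-1) + (11/6) r + (-2/3) = 0 -> roots r_1 = 1/2, r_2 = -4/3.
Take r = r_1 = 1/2. Let y(x) = x^r sum_{n>=0} a_n x^n with a_0 = 1.
Substitute y = x^r sum a_n x^n and match x^{r+n}. The recurrence is
  D(n) a_n + 4 a_{n-1} + 3 a_{n-2} = 0,  where D(n) = (r+n)(r+n-1) + (11/6)(r+n) + (-2/3).
  a_n = [-4 a_{n-1} - 3 a_{n-2}] / D(n).
Since the indicial polynomial factors as (r - r_1)(r - r_2), D(n) = (r_1 + n - r_1)(r_1 + n - r_2) = n(n + 11/6).
Evaluating step by step (a_0 = 1):
  n = 1: D(1) = 1(1 + 11/6) = 17/6; numerator = -4(1) = -4; a_1 = (-4)/(17/6) = -24/17
  n = 2: D(2) = 2(2 + 11/6) = 23/3; numerator = -4(-24/17) - 3(1) = 45/17; a_2 = (45/17)/(23/3) = 135/391
  n = 3: D(3) = 3(3 + 11/6) = 29/2; numerator = -4(135/391) - 3(-24/17) = 1116/391; a_3 = (1116/391)/(29/2) = 2232/11339
  n = 4: D(4) = 4(4 + 11/6) = 70/3; numerator = -4(2232/11339) - 3(135/391) = -20673/11339; a_4 = (-20673/11339)/(70/3) = -62019/793730

r = 1/2; a_0 = 1; a_1 = -24/17; a_2 = 135/391; a_3 = 2232/11339; a_4 = -62019/793730


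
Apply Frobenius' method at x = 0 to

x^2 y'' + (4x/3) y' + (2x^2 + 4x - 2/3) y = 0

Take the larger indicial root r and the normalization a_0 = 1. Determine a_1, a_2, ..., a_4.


Write in Frobenius form y'' + (p(x)/x) y' + (q(x)/x^2) y = 0:
  p(x) = 4/3,  q(x) = 2x^2 + 4x - 2/3.
Indicial equation: r(r-1) + (4/3) r + (-2/3) = 0 -> roots r_1 = 2/3, r_2 = -1.
Take r = r_1 = 2/3. Let y(x) = x^r sum_{n>=0} a_n x^n with a_0 = 1.
Substitute y = x^r sum a_n x^n and match x^{r+n}. The recurrence is
  D(n) a_n + 4 a_{n-1} + 2 a_{n-2} = 0,  where D(n) = (r+n)(r+n-1) + (4/3)(r+n) + (-2/3).
  a_n = [-4 a_{n-1} - 2 a_{n-2}] / D(n).
Since the indicial polynomial factors as (r - r_1)(r - r_2), D(n) = (r_1 + n - r_1)(r_1 + n - r_2) = n(n + 5/3).
Evaluating step by step (a_0 = 1):
  n = 1: D(1) = 1(1 + 5/3) = 8/3; numerator = -4(1) = -4; a_1 = (-4)/(8/3) = -3/2
  n = 2: D(2) = 2(2 + 5/3) = 22/3; numerator = -4(-3/2) - 2(1) = 4; a_2 = (4)/(22/3) = 6/11
  n = 3: D(3) = 3(3 + 5/3) = 14; numerator = -4(6/11) - 2(-3/2) = 9/11; a_3 = (9/11)/(14) = 9/154
  n = 4: D(4) = 4(4 + 5/3) = 68/3; numerator = -4(9/154) - 2(6/11) = -102/77; a_4 = (-102/77)/(68/3) = -9/154

r = 2/3; a_0 = 1; a_1 = -3/2; a_2 = 6/11; a_3 = 9/154; a_4 = -9/154


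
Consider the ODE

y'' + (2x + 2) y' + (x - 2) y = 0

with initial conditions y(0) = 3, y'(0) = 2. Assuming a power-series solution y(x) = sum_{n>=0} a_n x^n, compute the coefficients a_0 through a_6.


Ansatz: y(x) = sum_{n>=0} a_n x^n, so y'(x) = sum_{n>=1} n a_n x^(n-1) and y''(x) = sum_{n>=2} n(n-1) a_n x^(n-2).
Substitute into P(x) y'' + Q(x) y' + R(x) y = 0 with P(x) = 1, Q(x) = 2x + 2, R(x) = x - 2, and match powers of x.
Initial conditions: a_0 = 3, a_1 = 2.
Setting the coefficient of each power of x to zero and solving order by order (substituting the coefficients already found):
  x^0: 2 a_2 + 2 a_1 - 2 a_0 = 0  ->  2 a_2 = -2 a_1 + 2 a_0 = 2  ->  a_2 = 1
  x^1: 6 a_3 + 4 a_2 + a_0 = 0  ->  6 a_3 = -4 a_2 - a_0 = -7  ->  a_3 = -7/6
  x^2: 12 a_4 + 6 a_3 + 2 a_2 + a_1 = 0  ->  12 a_4 = -6 a_3 - 2 a_2 - a_1 = 3  ->  a_4 = 1/4
  x^3: 20 a_5 + 8 a_4 + 4 a_3 + a_2 = 0  ->  20 a_5 = -8 a_4 - 4 a_3 - a_2 = 5/3  ->  a_5 = 1/12
  x^4: 30 a_6 + 10 a_5 + 6 a_4 + a_3 = 0  ->  30 a_6 = -10 a_5 - 6 a_4 - a_3 = -7/6  ->  a_6 = -7/180
Truncated series: y(x) = 3 + 2 x + x^2 - (7/6) x^3 + (1/4) x^4 + (1/12) x^5 - (7/180) x^6 + O(x^7).

a_0 = 3; a_1 = 2; a_2 = 1; a_3 = -7/6; a_4 = 1/4; a_5 = 1/12; a_6 = -7/180


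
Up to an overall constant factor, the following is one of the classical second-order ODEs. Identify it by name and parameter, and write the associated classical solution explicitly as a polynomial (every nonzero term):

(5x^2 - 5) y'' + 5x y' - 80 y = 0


All three coefficients share the factor -5; dividing through by -5 gives  (1 - x^2) y'' - x y' + 16 y = 0.
This matches the Chebyshev equation (1 - x^2) y'' - x y' + n^2 y = 0 (note the -x y' term, not -2x y') with n^2 = 16, so n = 4; the polynomial solution is T_4(x).
With y = sum_k a_k x^k, matching x^k gives (k+2)(k+1) a_{k+2} = (k^2 - n^2) a_k = (k - 4)(k + 4) a_k. The right side vanishes at k = 4, so the series with the parity of 4 terminates at degree 4.
Standard normalization: leading coefficient of T_n is 2^(n-1), so a_4 = 2^3 = 8. Work downward with a_k = (k+1)(k+2) a_{k+2} / ((k - 4)(k + 4)):
  a_2 = (3)(4)(8) / ((2 - 4)(2 + 4)) = 96/(-12) = -8
  a_0 = (1)(2)(-8) / ((0 - 4)(0 + 4)) = -16/(-16) = 1
Hence T_4(x) = 8 x^4 - 8 x^2 + 1.

T_4(x); series = 8 x^4 - 8 x^2 + 1


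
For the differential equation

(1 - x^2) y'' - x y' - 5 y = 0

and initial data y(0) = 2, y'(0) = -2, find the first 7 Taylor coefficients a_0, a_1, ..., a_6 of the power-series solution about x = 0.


Ansatz: y(x) = sum_{n>=0} a_n x^n, so y'(x) = sum_{n>=1} n a_n x^(n-1) and y''(x) = sum_{n>=2} n(n-1) a_n x^(n-2).
Substitute into P(x) y'' + Q(x) y' + R(x) y = 0 with P(x) = 1 - x^2, Q(x) = -x, R(x) = -5, and match powers of x.
Initial conditions: a_0 = 2, a_1 = -2.
Setting the coefficient of each power of x to zero and solving order by order (substituting the coefficients already found):
  x^0: 2 a_2 - 5 a_0 = 0  ->  2 a_2 = 5 a_0 = 10  ->  a_2 = 5
  x^1: 6 a_3 - 6 a_1 = 0  ->  6 a_3 = 6 a_1 = -12  ->  a_3 = -2
  x^2: 12 a_4 - 9 a_2 = 0  ->  12 a_4 = 9 a_2 = 45  ->  a_4 = 15/4
  x^3: 20 a_5 - 14 a_3 = 0  ->  20 a_5 = 14 a_3 = -28  ->  a_5 = -7/5
  x^4: 30 a_6 - 21 a_4 = 0  ->  30 a_6 = 21 a_4 = 315/4  ->  a_6 = 21/8
Truncated series: y(x) = 2 - 2 x + 5 x^2 - 2 x^3 + (15/4) x^4 - (7/5) x^5 + (21/8) x^6 + O(x^7).

a_0 = 2; a_1 = -2; a_2 = 5; a_3 = -2; a_4 = 15/4; a_5 = -7/5; a_6 = 21/8


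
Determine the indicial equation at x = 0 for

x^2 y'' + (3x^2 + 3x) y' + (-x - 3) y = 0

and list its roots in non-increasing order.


Divide by x^2 to reach normal form y'' + P_1(x) y' + P_2(x) y = 0 with P_1(x) = 3 + 3/x and P_2(x) = -1/x - 3/x^2.
x = 0 is a singular point because the y'-coefficient 3 + 3/x has a pole at x = 0 and the y-coefficient -1/x - 3/x^2 has a pole at x = 0.
It is a regular singular point because x P_1(x) = p(x) = 3x + 3 and x^2 P_2(x) = q(x) = -x - 3 are polynomials, hence analytic at x = 0.
p(0) = 3,  q(0) = -3.
Indicial equation: r(r-1) + p(0) r + q(0) = 0, i.e. r^2 + (p(0) - 1) r + q(0) = 0, i.e. r^2 + 2 r - 3 = 0.
Discriminant: (2)^2 - 4(-3) = 16, so r = (-2 ± 4)/2.
Solving: r_1 = 1, r_2 = -3.

indicial: r^2 + 2 r - 3 = 0; roots r_1 = 1, r_2 = -3


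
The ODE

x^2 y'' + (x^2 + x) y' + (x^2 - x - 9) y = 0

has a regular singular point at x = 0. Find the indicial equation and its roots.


Divide by x^2 to reach normal form y'' + P_1(x) y' + P_2(x) y = 0 with P_1(x) = 1 + 1/x and P_2(x) = 1 - 1/x - 9/x^2.
x = 0 is a singular point because the y'-coefficient 1 + 1/x has a pole at x = 0 and the y-coefficient 1 - 1/x - 9/x^2 has a pole at x = 0.
It is a regular singular point because x P_1(x) = p(x) = x + 1 and x^2 P_2(x) = q(x) = x^2 - x - 9 are polynomials, hence analytic at x = 0.
p(0) = 1,  q(0) = -9.
Indicial equation: r(r-1) + p(0) r + q(0) = 0, i.e. r^2 + (p(0) - 1) r + q(0) = 0, i.e. r^2 - 9 = 0.
Discriminant: (0)^2 - 4(-9) = 36, so r = (0 ± 6)/2.
Solving: r_1 = 3, r_2 = -3.

indicial: r^2 - 9 = 0; roots r_1 = 3, r_2 = -3


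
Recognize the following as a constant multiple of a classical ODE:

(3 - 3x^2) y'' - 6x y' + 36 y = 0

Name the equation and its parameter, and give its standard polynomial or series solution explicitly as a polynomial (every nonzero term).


All three coefficients share the factor 3; dividing through by 3 gives  (1 - x^2) y'' - 2x y' + 12 y = 0.
This matches the Legendre equation (1 - x^2) y'' - 2x y' + n(n+1) y = 0 (note the -2x y' term) with n(n+1) = 12, so n = 3; the polynomial solution is P_3(x).
With y = sum_k a_k x^k, matching x^k gives (k+2)(k+1) a_{k+2} = [k(k+1) - n(n+1)] a_k = (k - 3)(k + 4) a_k. The right side vanishes at k = 3, so the series with the parity of 3 terminates at degree 3.
Standard normalization (P_n(1) = 1): leading coefficient (2n)!/(2^n (n!)^2) = 720/(8*36) = 5/2, so a_3 = 5/2. Work downward with a_k = (k+1)(k+2) a_{k+2} / ((k - 3)(k + 4)):
  a_1 = (2)(3)(5/2) / ((1 - 3)(1 + 4)) = 15/(-10) = -3/2
Hence P_3(x) = 5 x^3/2 - 3 x/2.

P_3(x); series = 5 x^3/2 - 3 x/2


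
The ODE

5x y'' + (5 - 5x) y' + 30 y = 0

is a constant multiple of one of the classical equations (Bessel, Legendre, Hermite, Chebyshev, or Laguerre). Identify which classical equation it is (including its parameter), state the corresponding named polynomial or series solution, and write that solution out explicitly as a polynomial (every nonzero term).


All three coefficients share the factor 5; dividing through by 5 gives  x y'' + (1 - x) y' + 6 y = 0.
This matches the Laguerre equation x y'' + (1 - x) y' + n y = 0 with n = 6; the polynomial solution is L_6(x).
With y = sum_k a_k x^k, matching x^k gives (k+1)k a_{k+1} + (k+1) a_{k+1} - k a_k + n a_k = 0, i.e. (k+1)^2 a_{k+1} = (k - n) a_k = (k - 6) a_k. The right side vanishes at k = 6, so the series terminates at degree 6.
Standard normalization L_n(0) = 1 gives a_0 = 1. Work upward with a_{k+1} = (k - 6) a_k / (k+1)^2:
  a_1 = (0 - 6)(1) / 1^2 = -6/1 = -6
  a_2 = (1 - 6)(-6) / 2^2 = 30/4 = 15/2
  a_3 = (2 - 6)(15/2) / 3^2 = -30/9 = -10/3
  a_4 = (3 - 6)(-10/3) / 4^2 = 10/16 = 5/8
  a_5 = (4 - 6)(5/8) / 5^2 = (-5/4)/25 = -1/20
  a_6 = (5 - 6)(-1/20) / 6^2 = (1/20)/36 = 1/720
Hence L_6(x) = x^6/720 - x^5/20 + 5 x^4/8 - 10 x^3/3 + 15 x^2/2 - 6 x + 1.

L_6(x); series = x^6/720 - x^5/20 + 5 x^4/8 - 10 x^3/3 + 15 x^2/2 - 6 x + 1


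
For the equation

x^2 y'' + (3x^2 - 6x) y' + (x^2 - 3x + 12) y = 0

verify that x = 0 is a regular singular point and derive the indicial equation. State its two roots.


Divide by x^2 to reach normal form y'' + P_1(x) y' + P_2(x) y = 0 with P_1(x) = 3 - 6/x and P_2(x) = 1 - 3/x + 12/x^2.
x = 0 is a singular point because the y'-coefficient 3 - 6/x has a pole at x = 0 and the y-coefficient 1 - 3/x + 12/x^2 has a pole at x = 0.
It is a regular singular point because x P_1(x) = p(x) = 3x - 6 and x^2 P_2(x) = q(x) = x^2 - 3x + 12 are polynomials, hence analytic at x = 0.
p(0) = -6,  q(0) = 12.
Indicial equation: r(r-1) + p(0) r + q(0) = 0, i.e. r^2 + (p(0) - 1) r + q(0) = 0, i.e. r^2 - 7 r + 12 = 0.
Discriminant: (-7)^2 - 4(12) = 1, so r = (7 ± 1)/2.
Solving: r_1 = 4, r_2 = 3.

indicial: r^2 - 7 r + 12 = 0; roots r_1 = 4, r_2 = 3


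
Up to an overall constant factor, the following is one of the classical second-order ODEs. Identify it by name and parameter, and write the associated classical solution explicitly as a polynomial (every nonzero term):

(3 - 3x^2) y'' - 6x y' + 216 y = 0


All three coefficients share the factor 3; dividing through by 3 gives  (1 - x^2) y'' - 2x y' + 72 y = 0.
This matches the Legendre equation (1 - x^2) y'' - 2x y' + n(n+1) y = 0 (note the -2x y' term) with n(n+1) = 72, so n = 8; the polynomial solution is P_8(x).
With y = sum_k a_k x^k, matching x^k gives (k+2)(k+1) a_{k+2} = [k(k+1) - n(n+1)] a_k = (k - 8)(k + 9) a_k. The right side vanishes at k = 8, so the series with the parity of 8 terminates at degree 8.
Standard normalization (P_n(1) = 1): leading coefficient (2n)!/(2^n (n!)^2) = 20922789888000/(256*1625702400) = 6435/128, so a_8 = 6435/128. Work downward with a_k = (k+1)(k+2) a_{k+2} / ((k - 8)(k + 9)):
  a_6 = (7)(8)(6435/128) / ((6 - 8)(6 + 9)) = (45045/16)/(-30) = -3003/32
  a_4 = (5)(6)(-3003/32) / ((4 - 8)(4 + 9)) = (-45045/16)/(-52) = 3465/64
  a_2 = (3)(4)(3465/64) / ((2 - 8)(2 + 9)) = (10395/16)/(-66) = -315/32
  a_0 = (1)(2)(-315/32) / ((0 - 8)(0 + 9)) = (-315/16)/(-72) = 35/128
Hence P_8(x) = 6435 x^8/128 - 3003 x^6/32 + 3465 x^4/64 - 315 x^2/32 + 35/128.

P_8(x); series = 6435 x^8/128 - 3003 x^6/32 + 3465 x^4/64 - 315 x^2/32 + 35/128


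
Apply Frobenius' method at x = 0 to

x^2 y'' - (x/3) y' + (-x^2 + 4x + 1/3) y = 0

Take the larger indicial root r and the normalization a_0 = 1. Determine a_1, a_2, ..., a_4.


Write in Frobenius form y'' + (p(x)/x) y' + (q(x)/x^2) y = 0:
  p(x) = -1/3,  q(x) = -x^2 + 4x + 1/3.
Indicial equation: r(r-1) + (-1/3) r + (1/3) = 0 -> roots r_1 = 1, r_2 = 1/3.
Take r = r_1 = 1. Let y(x) = x^r sum_{n>=0} a_n x^n with a_0 = 1.
Substitute y = x^r sum a_n x^n and match x^{r+n}. The recurrence is
  D(n) a_n + 4 a_{n-1} - 1 a_{n-2} = 0,  where D(n) = (r+n)(r+n-1) + (-1/3)(r+n) + (1/3).
  a_n = [-4 a_{n-1} + 1 a_{n-2}] / D(n).
Since the indicial polynomial factors as (r - r_1)(r - r_2), D(n) = (r_1 + n - r_1)(r_1 + n - r_2) = n(n + 2/3).
Evaluating step by step (a_0 = 1):
  n = 1: D(1) = 1(1 + 2/3) = 5/3; numerator = -4(1) = -4; a_1 = (-4)/(5/3) = -12/5
  n = 2: D(2) = 2(2 + 2/3) = 16/3; numerator = -4(-12/5) + 1(1) = 53/5; a_2 = (53/5)/(16/3) = 159/80
  n = 3: D(3) = 3(3 + 2/3) = 11; numerator = -4(159/80) + 1(-12/5) = -207/20; a_3 = (-207/20)/(11) = -207/220
  n = 4: D(4) = 4(4 + 2/3) = 56/3; numerator = -4(-207/220) + 1(159/80) = 5061/880; a_4 = (5061/880)/(56/3) = 2169/7040

r = 1; a_0 = 1; a_1 = -12/5; a_2 = 159/80; a_3 = -207/220; a_4 = 2169/7040


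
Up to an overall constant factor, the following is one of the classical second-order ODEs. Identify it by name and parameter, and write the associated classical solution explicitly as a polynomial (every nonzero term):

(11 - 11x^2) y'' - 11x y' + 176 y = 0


All three coefficients share the factor 11; dividing through by 11 gives  (1 - x^2) y'' - x y' + 16 y = 0.
This matches the Chebyshev equation (1 - x^2) y'' - x y' + n^2 y = 0 (note the -x y' term, not -2x y') with n^2 = 16, so n = 4; the polynomial solution is T_4(x).
With y = sum_k a_k x^k, matching x^k gives (k+2)(k+1) a_{k+2} = (k^2 - n^2) a_k = (k - 4)(k + 4) a_k. The right side vanishes at k = 4, so the series with the parity of 4 terminates at degree 4.
Standard normalization: leading coefficient of T_n is 2^(n-1), so a_4 = 2^3 = 8. Work downward with a_k = (k+1)(k+2) a_{k+2} / ((k - 4)(k + 4)):
  a_2 = (3)(4)(8) / ((2 - 4)(2 + 4)) = 96/(-12) = -8
  a_0 = (1)(2)(-8) / ((0 - 4)(0 + 4)) = -16/(-16) = 1
Hence T_4(x) = 8 x^4 - 8 x^2 + 1.

T_4(x); series = 8 x^4 - 8 x^2 + 1


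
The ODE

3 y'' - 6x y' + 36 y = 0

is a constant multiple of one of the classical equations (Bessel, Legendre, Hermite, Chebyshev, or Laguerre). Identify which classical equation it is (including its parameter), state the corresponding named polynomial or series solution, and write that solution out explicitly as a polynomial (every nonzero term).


All three coefficients share the factor 3; dividing through by 3 gives  y'' - 2x y' + 12 y = 0.
This matches the Hermite equation y'' - 2x y' + 2n y = 0 with 2n = 12, so n = 6; the polynomial solution is H_6(x).
With y = sum_k a_k x^k, matching x^k gives (k+2)(k+1) a_{k+2} = 2(k - n) a_k = 2(k - 6) a_k. The right side vanishes at k = 6, so the series with the parity of 6 terminates at degree 6.
Standard normalization: leading coefficient of H_n is 2^n, so a_6 = 2^6 = 64. Work downward with a_k = (k+1)(k+2) a_{k+2} / (2(k - n)):
  a_4 = (5)(6)(64) / (2(4 - 6)) = 1920/(-4) = -480
  a_2 = (3)(4)(-480) / (2(2 - 6)) = -5760/(-8) = 720
  a_0 = (1)(2)(720) / (2(0 - 6)) = 1440/(-12) = -120
Hence H_6(x) = 64 x^6 - 480 x^4 + 720 x^2 - 120.

H_6(x); series = 64 x^6 - 480 x^4 + 720 x^2 - 120


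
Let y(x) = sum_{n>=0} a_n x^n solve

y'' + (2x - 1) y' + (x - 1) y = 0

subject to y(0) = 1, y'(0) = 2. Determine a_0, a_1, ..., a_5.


Ansatz: y(x) = sum_{n>=0} a_n x^n, so y'(x) = sum_{n>=1} n a_n x^(n-1) and y''(x) = sum_{n>=2} n(n-1) a_n x^(n-2).
Substitute into P(x) y'' + Q(x) y' + R(x) y = 0 with P(x) = 1, Q(x) = 2x - 1, R(x) = x - 1, and match powers of x.
Initial conditions: a_0 = 1, a_1 = 2.
Setting the coefficient of each power of x to zero and solving order by order (substituting the coefficients already found):
  x^0: 2 a_2 - a_1 - a_0 = 0  ->  2 a_2 = a_1 + a_0 = 3  ->  a_2 = 3/2
  x^1: 6 a_3 - 2 a_2 + a_1 + a_0 = 0  ->  6 a_3 = 2 a_2 - a_1 - a_0 = 0  ->  a_3 = 0
  x^2: 12 a_4 - 3 a_3 + 3 a_2 + a_1 = 0  ->  12 a_4 = 3 a_3 - 3 a_2 - a_1 = -13/2  ->  a_4 = -13/24
  x^3: 20 a_5 - 4 a_4 + 5 a_3 + a_2 = 0  ->  20 a_5 = 4 a_4 - 5 a_3 - a_2 = -11/3  ->  a_5 = -11/60
Truncated series: y(x) = 1 + 2 x + (3/2) x^2 - (13/24) x^4 - (11/60) x^5 + O(x^6).

a_0 = 1; a_1 = 2; a_2 = 3/2; a_3 = 0; a_4 = -13/24; a_5 = -11/60


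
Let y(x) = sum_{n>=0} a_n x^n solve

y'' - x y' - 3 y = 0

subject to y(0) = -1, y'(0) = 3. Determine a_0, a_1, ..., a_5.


Ansatz: y(x) = sum_{n>=0} a_n x^n, so y'(x) = sum_{n>=1} n a_n x^(n-1) and y''(x) = sum_{n>=2} n(n-1) a_n x^(n-2).
Substitute into P(x) y'' + Q(x) y' + R(x) y = 0 with P(x) = 1, Q(x) = -x, R(x) = -3, and match powers of x.
Initial conditions: a_0 = -1, a_1 = 3.
Setting the coefficient of each power of x to zero and solving order by order (substituting the coefficients already found):
  x^0: 2 a_2 - 3 a_0 = 0  ->  2 a_2 = 3 a_0 = -3  ->  a_2 = -3/2
  x^1: 6 a_3 - 4 a_1 = 0  ->  6 a_3 = 4 a_1 = 12  ->  a_3 = 2
  x^2: 12 a_4 - 5 a_2 = 0  ->  12 a_4 = 5 a_2 = -15/2  ->  a_4 = -5/8
  x^3: 20 a_5 - 6 a_3 = 0  ->  20 a_5 = 6 a_3 = 12  ->  a_5 = 3/5
Truncated series: y(x) = -1 + 3 x - (3/2) x^2 + 2 x^3 - (5/8) x^4 + (3/5) x^5 + O(x^6).

a_0 = -1; a_1 = 3; a_2 = -3/2; a_3 = 2; a_4 = -5/8; a_5 = 3/5


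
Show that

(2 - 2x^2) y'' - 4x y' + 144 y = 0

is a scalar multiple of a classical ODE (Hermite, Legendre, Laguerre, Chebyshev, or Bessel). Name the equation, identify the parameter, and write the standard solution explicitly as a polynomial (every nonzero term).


All three coefficients share the factor 2; dividing through by 2 gives  (1 - x^2) y'' - 2x y' + 72 y = 0.
This matches the Legendre equation (1 - x^2) y'' - 2x y' + n(n+1) y = 0 (note the -2x y' term) with n(n+1) = 72, so n = 8; the polynomial solution is P_8(x).
With y = sum_k a_k x^k, matching x^k gives (k+2)(k+1) a_{k+2} = [k(k+1) - n(n+1)] a_k = (k - 8)(k + 9) a_k. The right side vanishes at k = 8, so the series with the parity of 8 terminates at degree 8.
Standard normalization (P_n(1) = 1): leading coefficient (2n)!/(2^n (n!)^2) = 20922789888000/(256*1625702400) = 6435/128, so a_8 = 6435/128. Work downward with a_k = (k+1)(k+2) a_{k+2} / ((k - 8)(k + 9)):
  a_6 = (7)(8)(6435/128) / ((6 - 8)(6 + 9)) = (45045/16)/(-30) = -3003/32
  a_4 = (5)(6)(-3003/32) / ((4 - 8)(4 + 9)) = (-45045/16)/(-52) = 3465/64
  a_2 = (3)(4)(3465/64) / ((2 - 8)(2 + 9)) = (10395/16)/(-66) = -315/32
  a_0 = (1)(2)(-315/32) / ((0 - 8)(0 + 9)) = (-315/16)/(-72) = 35/128
Hence P_8(x) = 6435 x^8/128 - 3003 x^6/32 + 3465 x^4/64 - 315 x^2/32 + 35/128.

P_8(x); series = 6435 x^8/128 - 3003 x^6/32 + 3465 x^4/64 - 315 x^2/32 + 35/128


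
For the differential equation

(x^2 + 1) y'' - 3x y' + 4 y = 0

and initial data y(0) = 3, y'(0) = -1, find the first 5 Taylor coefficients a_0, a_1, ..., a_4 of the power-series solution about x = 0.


Ansatz: y(x) = sum_{n>=0} a_n x^n, so y'(x) = sum_{n>=1} n a_n x^(n-1) and y''(x) = sum_{n>=2} n(n-1) a_n x^(n-2).
Substitute into P(x) y'' + Q(x) y' + R(x) y = 0 with P(x) = x^2 + 1, Q(x) = -3x, R(x) = 4, and match powers of x.
Initial conditions: a_0 = 3, a_1 = -1.
Setting the coefficient of each power of x to zero and solving order by order (substituting the coefficients already found):
  x^0: 2 a_2 + 4 a_0 = 0  ->  2 a_2 = -4 a_0 = -12  ->  a_2 = -6
  x^1: 6 a_3 + a_1 = 0  ->  6 a_3 = -a_1 = 1  ->  a_3 = 1/6
  x^2: 12 a_4 = 0  ->  a_4 = 0
Truncated series: y(x) = 3 - x - 6 x^2 + (1/6) x^3 + O(x^5).

a_0 = 3; a_1 = -1; a_2 = -6; a_3 = 1/6; a_4 = 0


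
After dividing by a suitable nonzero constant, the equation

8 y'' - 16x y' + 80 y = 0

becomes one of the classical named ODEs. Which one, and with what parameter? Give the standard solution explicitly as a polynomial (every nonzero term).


All three coefficients share the factor 8; dividing through by 8 gives  y'' - 2x y' + 10 y = 0.
This matches the Hermite equation y'' - 2x y' + 2n y = 0 with 2n = 10, so n = 5; the polynomial solution is H_5(x).
With y = sum_k a_k x^k, matching x^k gives (k+2)(k+1) a_{k+2} = 2(k - n) a_k = 2(k - 5) a_k. The right side vanishes at k = 5, so the series with the parity of 5 terminates at degree 5.
Standard normalization: leading coefficient of H_n is 2^n, so a_5 = 2^5 = 32. Work downward with a_k = (k+1)(k+2) a_{k+2} / (2(k - n)):
  a_3 = (4)(5)(32) / (2(3 - 5)) = 640/(-4) = -160
  a_1 = (2)(3)(-160) / (2(1 - 5)) = -960/(-8) = 120
Hence H_5(x) = 32 x^5 - 160 x^3 + 120 x.

H_5(x); series = 32 x^5 - 160 x^3 + 120 x


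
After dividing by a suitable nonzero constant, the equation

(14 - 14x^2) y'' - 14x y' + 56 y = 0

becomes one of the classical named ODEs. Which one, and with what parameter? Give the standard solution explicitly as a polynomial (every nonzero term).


All three coefficients share the factor 14; dividing through by 14 gives  (1 - x^2) y'' - x y' + 4 y = 0.
This matches the Chebyshev equation (1 - x^2) y'' - x y' + n^2 y = 0 (note the -x y' term, not -2x y') with n^2 = 4, so n = 2; the polynomial solution is T_2(x).
With y = sum_k a_k x^k, matching x^k gives (k+2)(k+1) a_{k+2} = (k^2 - n^2) a_k = (k - 2)(k + 2) a_k. The right side vanishes at k = 2, so the series with the parity of 2 terminates at degree 2.
Standard normalization: leading coefficient of T_n is 2^(n-1), so a_2 = 2^1 = 2. Work downward with a_k = (k+1)(k+2) a_{k+2} / ((k - 2)(k + 2)):
  a_0 = (1)(2)(2) / ((0 - 2)(0 + 2)) = 4/(-4) = -1
Hence T_2(x) = 2 x^2 - 1.

T_2(x); series = 2 x^2 - 1


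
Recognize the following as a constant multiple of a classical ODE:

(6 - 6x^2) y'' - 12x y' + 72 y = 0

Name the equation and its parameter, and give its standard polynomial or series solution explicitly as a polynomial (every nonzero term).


All three coefficients share the factor 6; dividing through by 6 gives  (1 - x^2) y'' - 2x y' + 12 y = 0.
This matches the Legendre equation (1 - x^2) y'' - 2x y' + n(n+1) y = 0 (note the -2x y' term) with n(n+1) = 12, so n = 3; the polynomial solution is P_3(x).
With y = sum_k a_k x^k, matching x^k gives (k+2)(k+1) a_{k+2} = [k(k+1) - n(n+1)] a_k = (k - 3)(k + 4) a_k. The right side vanishes at k = 3, so the series with the parity of 3 terminates at degree 3.
Standard normalization (P_n(1) = 1): leading coefficient (2n)!/(2^n (n!)^2) = 720/(8*36) = 5/2, so a_3 = 5/2. Work downward with a_k = (k+1)(k+2) a_{k+2} / ((k - 3)(k + 4)):
  a_1 = (2)(3)(5/2) / ((1 - 3)(1 + 4)) = 15/(-10) = -3/2
Hence P_3(x) = 5 x^3/2 - 3 x/2.

P_3(x); series = 5 x^3/2 - 3 x/2


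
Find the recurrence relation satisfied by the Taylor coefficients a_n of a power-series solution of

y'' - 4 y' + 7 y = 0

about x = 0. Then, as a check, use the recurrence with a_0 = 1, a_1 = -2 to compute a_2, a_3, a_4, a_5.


Substitute y = sum_n a_n x^n.
y''(x) has coefficient (n+2)(n+1) a_{n+2} at x^n;
-4 y'(x) has coefficient -4 (n+1) a_{n+1} at x^n;
7 y(x) has coefficient 7 a_n at x^n.
Matching x^n: (n+2)(n+1) a_{n+2} - 4 (n+1) a_{n+1} + 7 a_n = 0.
Thus a_{n+2} = [4 (n+1) a_{n+1} - 7 a_n] / ((n+1)(n+2)).

Check with a_0 = 1, a_1 = -2 (apply the recurrence for n = 0, 1, 2, 3): a_0 = 1, a_1 = -2, a_2 = -15/2, a_3 = -23/3, a_4 = -79/24, a_5 = 1/20.

a_(n+2) = [4 (n+1) a_(n+1) - 7 a_n] / ((n+1)(n+2)); check: a_0 = 1, a_1 = -2, a_2 = -15/2, a_3 = -23/3, a_4 = -79/24, a_5 = 1/20


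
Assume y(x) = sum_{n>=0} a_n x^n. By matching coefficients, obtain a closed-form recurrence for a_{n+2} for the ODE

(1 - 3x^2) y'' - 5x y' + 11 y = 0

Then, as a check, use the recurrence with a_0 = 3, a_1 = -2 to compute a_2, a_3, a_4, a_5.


Substitute y = sum_n a_n x^n.
(1 - 3 x^2) y'' contributes (n+2)(n+1) a_{n+2} - 3 n(n-1) a_n at x^n.
-5 x y'(x) contributes -5 n a_n at x^n.
11 y(x) contributes 11 a_n at x^n.
Matching x^n: (n+2)(n+1) a_{n+2} + (-3 n(n-1) - 5 n + 11) a_n = 0.
Thus a_{n+2} = (3 n(n-1) + 5 n - 11) / ((n+1)(n+2)) * a_n.

Check with a_0 = 3, a_1 = -2 (apply the recurrence for n = 0, 1, 2, 3): a_0 = 3, a_1 = -2, a_2 = -33/2, a_3 = 2, a_4 = -55/8, a_5 = 11/5.

a_(n+2) = (3 n(n-1) + 5 n - 11) / ((n+1)(n+2)) * a_n; check: a_0 = 3, a_1 = -2, a_2 = -33/2, a_3 = 2, a_4 = -55/8, a_5 = 11/5


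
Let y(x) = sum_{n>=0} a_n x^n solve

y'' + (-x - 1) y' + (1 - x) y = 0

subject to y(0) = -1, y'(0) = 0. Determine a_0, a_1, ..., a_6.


Ansatz: y(x) = sum_{n>=0} a_n x^n, so y'(x) = sum_{n>=1} n a_n x^(n-1) and y''(x) = sum_{n>=2} n(n-1) a_n x^(n-2).
Substitute into P(x) y'' + Q(x) y' + R(x) y = 0 with P(x) = 1, Q(x) = -x - 1, R(x) = 1 - x, and match powers of x.
Initial conditions: a_0 = -1, a_1 = 0.
Setting the coefficient of each power of x to zero and solving order by order (substituting the coefficients already found):
  x^0: 2 a_2 - a_1 + a_0 = 0  ->  2 a_2 = a_1 - a_0 = 1  ->  a_2 = 1/2
  x^1: 6 a_3 - 2 a_2 - a_0 = 0  ->  6 a_3 = 2 a_2 + a_0 = 0  ->  a_3 = 0
  x^2: 12 a_4 - 3 a_3 - a_2 - a_1 = 0  ->  12 a_4 = 3 a_3 + a_2 + a_1 = 1/2  ->  a_4 = 1/24
  x^3: 20 a_5 - 4 a_4 - 2 a_3 - a_2 = 0  ->  20 a_5 = 4 a_4 + 2 a_3 + a_2 = 2/3  ->  a_5 = 1/30
  x^4: 30 a_6 - 5 a_5 - 3 a_4 - a_3 = 0  ->  30 a_6 = 5 a_5 + 3 a_4 + a_3 = 7/24  ->  a_6 = 7/720
Truncated series: y(x) = -1 + (1/2) x^2 + (1/24) x^4 + (1/30) x^5 + (7/720) x^6 + O(x^7).

a_0 = -1; a_1 = 0; a_2 = 1/2; a_3 = 0; a_4 = 1/24; a_5 = 1/30; a_6 = 7/720


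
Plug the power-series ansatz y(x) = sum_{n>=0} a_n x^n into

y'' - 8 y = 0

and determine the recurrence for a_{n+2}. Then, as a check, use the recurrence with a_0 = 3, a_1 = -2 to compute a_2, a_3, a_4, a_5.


Substitute y = sum_n a_n x^n into y'' + (const) y = 0.
y''(x) = sum_{n>=0} (n+2)(n+1) a_{n+2} x^n.
The ODE becomes sum_n [(n+2)(n+1) a_{n+2} - 8 a_n] x^n = 0.
Setting each coefficient to zero gives the recurrence:
  (n+2)(n+1) a_{n+2} - 8 a_n = 0,
  a_{n+2} = 8 / ((n+1)(n+2)) a_n.

Check with a_0 = 3, a_1 = -2 (apply the recurrence for n = 0, 1, 2, 3): a_0 = 3, a_1 = -2, a_2 = 12, a_3 = -8/3, a_4 = 8, a_5 = -16/15.

a_{n+2} = 8/((n+1)(n+2)) * a_n; check: a_0 = 3, a_1 = -2, a_2 = 12, a_3 = -8/3, a_4 = 8, a_5 = -16/15


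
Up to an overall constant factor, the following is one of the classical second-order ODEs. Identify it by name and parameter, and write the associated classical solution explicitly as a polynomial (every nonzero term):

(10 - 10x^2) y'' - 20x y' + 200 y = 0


All three coefficients share the factor 10; dividing through by 10 gives  (1 - x^2) y'' - 2x y' + 20 y = 0.
This matches the Legendre equation (1 - x^2) y'' - 2x y' + n(n+1) y = 0 (note the -2x y' term) with n(n+1) = 20, so n = 4; the polynomial solution is P_4(x).
With y = sum_k a_k x^k, matching x^k gives (k+2)(k+1) a_{k+2} = [k(k+1) - n(n+1)] a_k = (k - 4)(k + 5) a_k. The right side vanishes at k = 4, so the series with the parity of 4 terminates at degree 4.
Standard normalization (P_n(1) = 1): leading coefficient (2n)!/(2^n (n!)^2) = 40320/(16*576) = 35/8, so a_4 = 35/8. Work downward with a_k = (k+1)(k+2) a_{k+2} / ((k - 4)(k + 5)):
  a_2 = (3)(4)(35/8) / ((2 - 4)(2 + 5)) = (105/2)/(-14) = -15/4
  a_0 = (1)(2)(-15/4) / ((0 - 4)(0 + 5)) = (-15/2)/(-20) = 3/8
Hence P_4(x) = 35 x^4/8 - 15 x^2/4 + 3/8.

P_4(x); series = 35 x^4/8 - 15 x^2/4 + 3/8


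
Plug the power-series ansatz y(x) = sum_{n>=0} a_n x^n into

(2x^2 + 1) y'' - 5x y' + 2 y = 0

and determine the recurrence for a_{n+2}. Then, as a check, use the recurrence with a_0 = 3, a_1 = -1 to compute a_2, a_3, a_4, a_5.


Substitute y = sum_n a_n x^n.
(1 + 2 x^2) y'' contributes (n+2)(n+1) a_{n+2} + 2 n(n-1) a_n at x^n.
-5 x y'(x) contributes -5 n a_n at x^n.
2 y(x) contributes 2 a_n at x^n.
Matching x^n: (n+2)(n+1) a_{n+2} + (2 n(n-1) - 5 n + 2) a_n = 0.
Thus a_{n+2} = (-2 n(n-1) + 5 n - 2) / ((n+1)(n+2)) * a_n.

Check with a_0 = 3, a_1 = -1 (apply the recurrence for n = 0, 1, 2, 3): a_0 = 3, a_1 = -1, a_2 = -3, a_3 = -1/2, a_4 = -1, a_5 = -1/40.

a_(n+2) = (-2 n(n-1) + 5 n - 2) / ((n+1)(n+2)) * a_n; check: a_0 = 3, a_1 = -1, a_2 = -3, a_3 = -1/2, a_4 = -1, a_5 = -1/40


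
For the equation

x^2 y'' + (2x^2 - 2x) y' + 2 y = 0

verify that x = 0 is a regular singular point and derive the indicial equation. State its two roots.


Divide by x^2 to reach normal form y'' + P_1(x) y' + P_2(x) y = 0 with P_1(x) = 2 - 2/x and P_2(x) = 2/x^2.
x = 0 is a singular point because the y'-coefficient 2 - 2/x has a pole at x = 0 and the y-coefficient 2/x^2 has a pole at x = 0.
It is a regular singular point because x P_1(x) = p(x) = 2x - 2 and x^2 P_2(x) = q(x) = 2 are polynomials, hence analytic at x = 0.
p(0) = -2,  q(0) = 2.
Indicial equation: r(r-1) + p(0) r + q(0) = 0, i.e. r^2 + (p(0) - 1) r + q(0) = 0, i.e. r^2 - 3 r + 2 = 0.
Discriminant: (-3)^2 - 4(2) = 1, so r = (3 ± 1)/2.
Solving: r_1 = 2, r_2 = 1.

indicial: r^2 - 3 r + 2 = 0; roots r_1 = 2, r_2 = 1


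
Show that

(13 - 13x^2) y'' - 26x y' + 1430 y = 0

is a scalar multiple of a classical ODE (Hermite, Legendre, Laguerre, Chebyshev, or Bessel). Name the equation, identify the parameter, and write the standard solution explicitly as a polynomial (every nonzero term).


All three coefficients share the factor 13; dividing through by 13 gives  (1 - x^2) y'' - 2x y' + 110 y = 0.
This matches the Legendre equation (1 - x^2) y'' - 2x y' + n(n+1) y = 0 (note the -2x y' term) with n(n+1) = 110, so n = 10; the polynomial solution is P_10(x).
With y = sum_k a_k x^k, matching x^k gives (k+2)(k+1) a_{k+2} = [k(k+1) - n(n+1)] a_k = (k - 10)(k + 11) a_k. The right side vanishes at k = 10, so the series with the parity of 10 terminates at degree 10.
Standard normalization (P_n(1) = 1): leading coefficient (2n)!/(2^n (n!)^2) = 2432902008176640000/(1024*13168189440000) = 46189/256, so a_10 = 46189/256. Work downward with a_k = (k+1)(k+2) a_{k+2} / ((k - 10)(k + 11)):
  a_8 = (9)(10)(46189/256) / ((8 - 10)(8 + 11)) = (2078505/128)/(-38) = -109395/256
  a_6 = (7)(8)(-109395/256) / ((6 - 10)(6 + 11)) = (-765765/32)/(-68) = 45045/128
  a_4 = (5)(6)(45045/128) / ((4 - 10)(4 + 11)) = (675675/64)/(-90) = -15015/128
  a_2 = (3)(4)(-15015/128) / ((2 - 10)(2 + 11)) = (-45045/32)/(-104) = 3465/256
  a_0 = (1)(2)(3465/256) / ((0 - 10)(0 + 11)) = (3465/128)/(-110) = -63/256
Hence P_10(x) = 46189 x^10/256 - 109395 x^8/256 + 45045 x^6/128 - 15015 x^4/128 + 3465 x^2/256 - 63/256.

P_10(x); series = 46189 x^10/256 - 109395 x^8/256 + 45045 x^6/128 - 15015 x^4/128 + 3465 x^2/256 - 63/256


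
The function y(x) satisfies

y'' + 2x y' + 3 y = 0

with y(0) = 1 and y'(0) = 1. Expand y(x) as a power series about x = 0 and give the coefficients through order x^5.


Ansatz: y(x) = sum_{n>=0} a_n x^n, so y'(x) = sum_{n>=1} n a_n x^(n-1) and y''(x) = sum_{n>=2} n(n-1) a_n x^(n-2).
Substitute into P(x) y'' + Q(x) y' + R(x) y = 0 with P(x) = 1, Q(x) = 2x, R(x) = 3, and match powers of x.
Initial conditions: a_0 = 1, a_1 = 1.
Setting the coefficient of each power of x to zero and solving order by order (substituting the coefficients already found):
  x^0: 2 a_2 + 3 a_0 = 0  ->  2 a_2 = -3 a_0 = -3  ->  a_2 = -3/2
  x^1: 6 a_3 + 5 a_1 = 0  ->  6 a_3 = -5 a_1 = -5  ->  a_3 = -5/6
  x^2: 12 a_4 + 7 a_2 = 0  ->  12 a_4 = -7 a_2 = 21/2  ->  a_4 = 7/8
  x^3: 20 a_5 + 9 a_3 = 0  ->  20 a_5 = -9 a_3 = 15/2  ->  a_5 = 3/8
Truncated series: y(x) = 1 + x - (3/2) x^2 - (5/6) x^3 + (7/8) x^4 + (3/8) x^5 + O(x^6).

a_0 = 1; a_1 = 1; a_2 = -3/2; a_3 = -5/6; a_4 = 7/8; a_5 = 3/8


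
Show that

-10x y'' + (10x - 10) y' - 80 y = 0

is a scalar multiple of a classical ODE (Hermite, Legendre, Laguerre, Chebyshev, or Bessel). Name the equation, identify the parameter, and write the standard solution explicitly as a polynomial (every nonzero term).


All three coefficients share the factor -10; dividing through by -10 gives  x y'' + (1 - x) y' + 8 y = 0.
This matches the Laguerre equation x y'' + (1 - x) y' + n y = 0 with n = 8; the polynomial solution is L_8(x).
With y = sum_k a_k x^k, matching x^k gives (k+1)k a_{k+1} + (k+1) a_{k+1} - k a_k + n a_k = 0, i.e. (k+1)^2 a_{k+1} = (k - n) a_k = (k - 8) a_k. The right side vanishes at k = 8, so the series terminates at degree 8.
Standard normalization L_n(0) = 1 gives a_0 = 1. Work upward with a_{k+1} = (k - 8) a_k / (k+1)^2:
  a_1 = (0 - 8)(1) / 1^2 = -8/1 = -8
  a_2 = (1 - 8)(-8) / 2^2 = 56/4 = 14
  a_3 = (2 - 8)(14) / 3^2 = -84/9 = -28/3
  a_4 = (3 - 8)(-28/3) / 4^2 = (140/3)/16 = 35/12
  a_5 = (4 - 8)(35/12) / 5^2 = (-35/3)/25 = -7/15
  a_6 = (5 - 8)(-7/15) / 6^2 = (7/5)/36 = 7/180
  a_7 = (6 - 8)(7/180) / 7^2 = (-7/90)/49 = -1/630
  a_8 = (7 - 8)(-1/630) / 8^2 = (1/630)/64 = 1/40320
Hence L_8(x) = x^8/40320 - x^7/630 + 7 x^6/180 - 7 x^5/15 + 35 x^4/12 - 28 x^3/3 + 14 x^2 - 8 x + 1.

L_8(x); series = x^8/40320 - x^7/630 + 7 x^6/180 - 7 x^5/15 + 35 x^4/12 - 28 x^3/3 + 14 x^2 - 8 x + 1


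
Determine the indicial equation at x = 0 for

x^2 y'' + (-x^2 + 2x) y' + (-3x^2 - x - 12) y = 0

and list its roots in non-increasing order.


Divide by x^2 to reach normal form y'' + P_1(x) y' + P_2(x) y = 0 with P_1(x) = -1 + 2/x and P_2(x) = -3 - 1/x - 12/x^2.
x = 0 is a singular point because the y'-coefficient -1 + 2/x has a pole at x = 0 and the y-coefficient -3 - 1/x - 12/x^2 has a pole at x = 0.
It is a regular singular point because x P_1(x) = p(x) = 2 - x and x^2 P_2(x) = q(x) = -3x^2 - x - 12 are polynomials, hence analytic at x = 0.
p(0) = 2,  q(0) = -12.
Indicial equation: r(r-1) + p(0) r + q(0) = 0, i.e. r^2 + (p(0) - 1) r + q(0) = 0, i.e. r^2 + 1 r - 12 = 0.
Discriminant: (1)^2 - 4(-12) = 49, so r = (-1 ± 7)/2.
Solving: r_1 = 3, r_2 = -4.

indicial: r^2 + 1 r - 12 = 0; roots r_1 = 3, r_2 = -4


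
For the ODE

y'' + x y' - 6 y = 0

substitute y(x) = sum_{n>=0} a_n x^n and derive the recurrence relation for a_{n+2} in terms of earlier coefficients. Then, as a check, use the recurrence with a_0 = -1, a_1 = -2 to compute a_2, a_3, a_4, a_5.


Substitute y = sum_n a_n x^n.
y''(x) has coefficient (n+2)(n+1) a_{n+2} at x^n;
x y'(x) has coefficient n a_n at x^n (shift);
-6 y(x) has coefficient -6 a_n at x^n.
Matching x^n: (n+2)(n+1) a_{n+2} + (n - 6) a_n = 0.
Thus a_{n+2} = (-n + 6) / ((n+1)(n+2)) * a_n.

Check with a_0 = -1, a_1 = -2 (apply the recurrence for n = 0, 1, 2, 3): a_0 = -1, a_1 = -2, a_2 = -3, a_3 = -5/3, a_4 = -1, a_5 = -1/4.

a_(n+2) = (-n + 6) / ((n+1)(n+2)) * a_n; check: a_0 = -1, a_1 = -2, a_2 = -3, a_3 = -5/3, a_4 = -1, a_5 = -1/4


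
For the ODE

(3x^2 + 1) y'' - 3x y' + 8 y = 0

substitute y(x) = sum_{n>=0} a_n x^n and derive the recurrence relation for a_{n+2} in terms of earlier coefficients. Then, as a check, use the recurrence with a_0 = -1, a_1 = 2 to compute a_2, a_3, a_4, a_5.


Substitute y = sum_n a_n x^n.
(1 + 3 x^2) y'' contributes (n+2)(n+1) a_{n+2} + 3 n(n-1) a_n at x^n.
-3 x y'(x) contributes -3 n a_n at x^n.
8 y(x) contributes 8 a_n at x^n.
Matching x^n: (n+2)(n+1) a_{n+2} + (3 n(n-1) - 3 n + 8) a_n = 0.
Thus a_{n+2} = (-3 n(n-1) + 3 n - 8) / ((n+1)(n+2)) * a_n.

Check with a_0 = -1, a_1 = 2 (apply the recurrence for n = 0, 1, 2, 3): a_0 = -1, a_1 = 2, a_2 = 4, a_3 = -5/3, a_4 = -8/3, a_5 = 17/12.

a_(n+2) = (-3 n(n-1) + 3 n - 8) / ((n+1)(n+2)) * a_n; check: a_0 = -1, a_1 = 2, a_2 = 4, a_3 = -5/3, a_4 = -8/3, a_5 = 17/12


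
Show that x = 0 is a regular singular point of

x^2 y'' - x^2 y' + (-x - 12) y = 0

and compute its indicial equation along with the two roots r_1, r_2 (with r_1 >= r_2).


Divide by x^2 to reach normal form y'' + P_1(x) y' + P_2(x) y = 0 with P_1(x) = -1 and P_2(x) = -1/x - 12/x^2.
x = 0 is a singular point because the y-coefficient -1/x - 12/x^2 has a pole at x = 0.
It is a regular singular point because x P_1(x) = p(x) = -x and x^2 P_2(x) = q(x) = -x - 12 are polynomials, hence analytic at x = 0.
p(0) = 0,  q(0) = -12.
Indicial equation: r(r-1) + p(0) r + q(0) = 0, i.e. r^2 + (p(0) - 1) r + q(0) = 0, i.e. r^2 - 1 r - 12 = 0.
Discriminant: (-1)^2 - 4(-12) = 49, so r = (1 ± 7)/2.
Solving: r_1 = 4, r_2 = -3.

indicial: r^2 - 1 r - 12 = 0; roots r_1 = 4, r_2 = -3


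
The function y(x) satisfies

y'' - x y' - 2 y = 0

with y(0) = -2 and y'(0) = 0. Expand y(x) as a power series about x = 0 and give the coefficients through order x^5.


Ansatz: y(x) = sum_{n>=0} a_n x^n, so y'(x) = sum_{n>=1} n a_n x^(n-1) and y''(x) = sum_{n>=2} n(n-1) a_n x^(n-2).
Substitute into P(x) y'' + Q(x) y' + R(x) y = 0 with P(x) = 1, Q(x) = -x, R(x) = -2, and match powers of x.
Initial conditions: a_0 = -2, a_1 = 0.
Setting the coefficient of each power of x to zero and solving order by order (substituting the coefficients already found):
  x^0: 2 a_2 - 2 a_0 = 0  ->  2 a_2 = 2 a_0 = -4  ->  a_2 = -2
  x^1: 6 a_3 - 3 a_1 = 0  ->  6 a_3 = 3 a_1 = 0  ->  a_3 = 0
  x^2: 12 a_4 - 4 a_2 = 0  ->  12 a_4 = 4 a_2 = -8  ->  a_4 = -2/3
  x^3: 20 a_5 - 5 a_3 = 0  ->  20 a_5 = 5 a_3 = 0  ->  a_5 = 0
Truncated series: y(x) = -2 - 2 x^2 - (2/3) x^4 + O(x^6).

a_0 = -2; a_1 = 0; a_2 = -2; a_3 = 0; a_4 = -2/3; a_5 = 0


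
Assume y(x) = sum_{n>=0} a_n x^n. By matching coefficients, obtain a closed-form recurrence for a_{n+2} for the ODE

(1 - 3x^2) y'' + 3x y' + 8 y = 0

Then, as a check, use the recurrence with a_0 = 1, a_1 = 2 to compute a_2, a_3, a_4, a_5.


Substitute y = sum_n a_n x^n.
(1 - 3 x^2) y'' contributes (n+2)(n+1) a_{n+2} - 3 n(n-1) a_n at x^n.
3 x y'(x) contributes 3 n a_n at x^n.
8 y(x) contributes 8 a_n at x^n.
Matching x^n: (n+2)(n+1) a_{n+2} + (-3 n(n-1) + 3 n + 8) a_n = 0.
Thus a_{n+2} = (3 n(n-1) - 3 n - 8) / ((n+1)(n+2)) * a_n.

Check with a_0 = 1, a_1 = 2 (apply the recurrence for n = 0, 1, 2, 3): a_0 = 1, a_1 = 2, a_2 = -4, a_3 = -11/3, a_4 = 8/3, a_5 = -11/60.

a_(n+2) = (3 n(n-1) - 3 n - 8) / ((n+1)(n+2)) * a_n; check: a_0 = 1, a_1 = 2, a_2 = -4, a_3 = -11/3, a_4 = 8/3, a_5 = -11/60
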